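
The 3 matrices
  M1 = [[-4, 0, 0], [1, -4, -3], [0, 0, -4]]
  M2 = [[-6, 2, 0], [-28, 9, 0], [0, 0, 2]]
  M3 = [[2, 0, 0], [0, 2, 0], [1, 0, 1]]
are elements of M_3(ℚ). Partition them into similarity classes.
Characteristic polynomials: χ_{M1} = (x + 4)^3, χ_{M2} = (x - 2)^2(x - 1), χ_{M3} = (x - 2)^2(x - 1).

{M1}: invariant factors x + 4, (x + 4)^2.

{M2, M3}: invariant factors x - 2, (x - 2)(x - 1).

Matrices are similar if and only if their invariant-factor lists agree; the partition into similarity classes is {M1}, {M2, M3}.

2 classes: {M1}, {M2, M3}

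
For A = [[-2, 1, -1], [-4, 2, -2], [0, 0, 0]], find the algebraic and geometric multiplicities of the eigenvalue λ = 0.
The characteristic polynomial is x^3, so the factor x appears with exponent 3: the algebraic multiplicity is 3.

rank(A) = 1, so the eigenspace has dimension 3 - 1 = 2: the geometric multiplicity is 2.

Since 2 < 3, A is not diagonalizable.

algebraic multiplicity 3, geometric multiplicity 2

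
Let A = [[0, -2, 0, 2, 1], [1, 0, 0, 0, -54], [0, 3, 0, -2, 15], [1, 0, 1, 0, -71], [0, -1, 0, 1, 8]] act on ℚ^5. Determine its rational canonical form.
The invariant factors of A (the non-unit diagonal entries of the Smith normal form of xI - A over ℚ[x]) are (x - 5)(x - 3)(x^3 + 4x + 1), each dividing the next. The characteristic polynomial is their product, (x - 5)(x - 3)(x^3 + 4x + 1).

The rational canonical form is the block-diagonal matrix of companion matrices C(f_i):
R = [[0, 0, 0, 0, -15], [1, 0, 0, 0, -52], [0, 1, 0, 0, 31], [0, 0, 1, 0, -19], [0, 0, 0, 1, 8]].

Note the characteristic polynomial does not split into linear factors over ℚ, so A has no Jordan form over ℚ; the rational canonical form exists over any field.

R = [[0, 0, 0, 0, -15], [1, 0, 0, 0, -52], [0, 1, 0, 0, 31], [0, 0, 1, 0, -19], [0, 0, 0, 1, 8]]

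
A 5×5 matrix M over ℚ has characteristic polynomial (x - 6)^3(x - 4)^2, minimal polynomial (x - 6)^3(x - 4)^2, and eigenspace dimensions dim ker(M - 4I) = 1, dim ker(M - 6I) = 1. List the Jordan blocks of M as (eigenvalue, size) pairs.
λ = 4: algebraic multiplicity 2 (exponent in χ_M), largest block size 2 (exponent in m_M), 1 block (geometric multiplicity). This forces block sizes [2].
λ = 6: algebraic multiplicity 3 (exponent in χ_M), largest block size 3 (exponent in m_M), 1 block (geometric multiplicity). This forces block sizes [3].

Jordan blocks: (4, 2), (6, 3)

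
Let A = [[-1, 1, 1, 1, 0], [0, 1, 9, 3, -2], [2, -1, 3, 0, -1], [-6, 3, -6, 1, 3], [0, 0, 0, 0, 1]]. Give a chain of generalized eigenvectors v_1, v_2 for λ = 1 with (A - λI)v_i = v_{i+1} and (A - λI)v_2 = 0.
v_1 = [[0, 0, 0, 0, 1]]^T, v_2 = [[0, -2, -1, 3, 0]]^T

We seek v_1 ∈ ker((A - I)^2) \ ker(A - I), then set v_{i+1} = (A - I) v_i.

One such chain is v_1 = [[0, 0, 0, 0, 1]]^T, v_2 = [[0, -2, -1, 3, 0]]^T. Check: (A - I) v_2 = [[0, 0, 0, 0, 0]]^T = 0.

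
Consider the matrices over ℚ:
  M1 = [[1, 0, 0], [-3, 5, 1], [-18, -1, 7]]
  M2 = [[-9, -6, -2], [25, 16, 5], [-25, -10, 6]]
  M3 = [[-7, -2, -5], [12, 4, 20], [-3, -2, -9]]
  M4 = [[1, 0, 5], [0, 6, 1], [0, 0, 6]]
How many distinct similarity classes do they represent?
Characteristic polynomials: χ_{M1} = (x - 6)^2(x - 1), χ_{M2} = (x - 6)^2(x - 1), χ_{M3} = (x + 4)^3, χ_{M4} = (x - 6)^2(x - 1).

{M1, M2, M4}: invariant factors (x - 6)^2(x - 1).

{M3}: invariant factors x + 4, (x + 4)^2.

Matrices are similar if and only if their invariant-factor lists agree; the partition into similarity classes is {M1, M2, M4}, {M3}.

2 classes: {M1, M2, M4}, {M3}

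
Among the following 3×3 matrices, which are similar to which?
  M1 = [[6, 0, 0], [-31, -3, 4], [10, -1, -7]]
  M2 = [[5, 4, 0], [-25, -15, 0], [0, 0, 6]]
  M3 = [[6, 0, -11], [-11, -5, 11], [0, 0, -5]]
Characteristic polynomials: χ_{M1} = (x - 6)(x + 5)^2, χ_{M2} = (x - 6)(x + 5)^2, χ_{M3} = (x - 6)(x + 5)^2.

{M1, M2}: invariant factors (x - 6)(x + 5)^2.

{M3}: invariant factors x + 5, (x - 6)(x + 5).

Matrices are similar if and only if their invariant-factor lists agree; the partition into similarity classes is {M1, M2}, {M3}.

2 classes: {M1, M2}, {M3}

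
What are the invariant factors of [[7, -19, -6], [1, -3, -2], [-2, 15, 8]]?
The Jordan structure of A has elementary divisors (x - 4)^3. Arranging the block sizes at each eigenvalue in decreasing order and taking row products gives the invariant factors.

Invariant factors (smallest first, each dividing the next): (x - 4)^3.

Check: the last factor (x - 4)^3 is the minimal polynomial, and the product (x - 4)^3 is the characteristic polynomial.

(x - 4)^3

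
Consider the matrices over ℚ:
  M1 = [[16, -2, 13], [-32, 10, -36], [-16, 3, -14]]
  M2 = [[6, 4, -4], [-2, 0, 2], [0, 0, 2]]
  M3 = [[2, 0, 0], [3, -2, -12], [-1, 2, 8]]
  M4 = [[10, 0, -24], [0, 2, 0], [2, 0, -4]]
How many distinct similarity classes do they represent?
3 classes: {M1}, {M2, M4}, {M3}

Characteristic polynomials: χ_{M1} = (x - 4)^3, χ_{M2} = (x - 4)(x - 2)^2, χ_{M3} = (x - 4)(x - 2)^2, χ_{M4} = (x - 4)(x - 2)^2.

{M1}: invariant factors (x - 4)^3.

{M2, M4}: invariant factors x - 2, (x - 4)(x - 2).

{M3}: invariant factors (x - 4)(x - 2)^2.

Matrices are similar if and only if their invariant-factor lists agree; the partition into similarity classes is {M1}, {M2, M4}, {M3}.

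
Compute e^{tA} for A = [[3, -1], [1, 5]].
A has Jordan form J = [[4, 1], [0, 4]] with A = PJP^{-1}, so e^{tA} = P e^{tJ} P^{-1}.

For a Jordan block J_k(λ), e^{tJ_k(λ)} = e^{λt} · (I + tN + t^2 N^2/2! + ... + t^{k-1} N^{k-1}/(k-1)!) where N is the nilpotent superdiagonal part.

Assembling the blocks and conjugating back gives the entries of e^{tA} as shown above.

e^{tA} = [[(1 - t)*e^{4*t}, -t*e^{4*t}], [t*e^{4*t}, (t + 1)*e^{4*t}]]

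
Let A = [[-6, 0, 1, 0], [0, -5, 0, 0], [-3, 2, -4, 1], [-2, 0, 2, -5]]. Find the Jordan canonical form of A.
J = [[-5, 1, 0, 0], [0, -5, 1, 0], [0, 0, -5, 0], [0, 0, 0, -5]]

The characteristic polynomial is det(xI - A) = (x + 5)^4, so the eigenvalues are -5 (algebraic multiplicity 4).

For λ = -5: rank(A + 5I) = 2, rank((A + 5I)^2) = 1, rank((A + 5I)^3) = 0. The eigenspace has dimension 4 - 2 = 2, so there are 2 Jordan blocks; the rank sequence gives block sizes [3, 1].

Assembling the blocks gives the Jordan form J above.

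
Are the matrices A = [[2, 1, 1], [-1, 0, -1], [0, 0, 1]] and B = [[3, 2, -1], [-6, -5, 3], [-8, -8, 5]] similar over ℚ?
Two matrices over a field are similar if and only if they have the same invariant factors.

Both A and B have characteristic polynomial (x - 1)^3 and minimal polynomial (x - 1)^2. Computing further, both have invariant factors x - 1, (x - 1)^2. Hence A and B are similar.

Yes.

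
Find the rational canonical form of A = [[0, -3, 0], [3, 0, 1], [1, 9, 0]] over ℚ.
The invariant factors of A (the non-unit diagonal entries of the Smith normal form of xI - A over ℚ[x]) are x^3 + 3, each dividing the next. The characteristic polynomial is their product, x^3 + 3.

The rational canonical form is the block-diagonal matrix of companion matrices C(f_i):
R = [[0, 0, -3], [1, 0, 0], [0, 1, 0]].

Note the characteristic polynomial does not split into linear factors over ℚ, so A has no Jordan form over ℚ; the rational canonical form exists over any field.

R = [[0, 0, -3], [1, 0, 0], [0, 1, 0]]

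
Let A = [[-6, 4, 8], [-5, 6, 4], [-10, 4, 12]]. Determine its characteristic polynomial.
χ_A(x) = (x - 4)^3

xI - A = [[x + 6, -4, -8], [5, x - 6, -4], [10, -4, x - 12]].

Expanding det(xI - A) along the first row:
det(xI - A) = + (x + 6)·det([[x - 6, -4], [-4, x - 12]]) - (-4)·det([[5, -4], [10, x - 12]]) + (-8)·det([[5, x - 6], [10, -4]]).

Evaluating gives χ_A(x) = x^3 - 12x^2 + 48x - 64 = (x - 4)^3.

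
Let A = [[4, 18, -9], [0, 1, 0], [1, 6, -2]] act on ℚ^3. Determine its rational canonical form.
The invariant factors of A (the non-unit diagonal entries of the Smith normal form of xI - A over ℚ[x]) are x - 1, (x - 1)^2, each dividing the next. The characteristic polynomial is their product, (x - 1)^3.

The rational canonical form is the block-diagonal matrix of companion matrices C(f_i):
R = [[1, 0, 0], [0, 0, -1], [0, 1, 2]].

R = [[1, 0, 0], [0, 0, -1], [0, 1, 2]]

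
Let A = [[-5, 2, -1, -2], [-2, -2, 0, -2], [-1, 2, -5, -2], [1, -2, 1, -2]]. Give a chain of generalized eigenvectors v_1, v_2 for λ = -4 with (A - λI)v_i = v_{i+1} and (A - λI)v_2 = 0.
We seek v_1 ∈ ker((A + 4I)^2) \ ker(A + 4I), then set v_{i+1} = (A + 4I) v_i.

One such chain is v_1 = [[1, 1, 0, 0]]^T, v_2 = [[1, 0, 1, -1]]^T. Check: (A + 4I) v_2 = [[0, 0, 0, 0]]^T = 0.

v_1 = [[1, 1, 0, 0]]^T, v_2 = [[1, 0, 1, -1]]^T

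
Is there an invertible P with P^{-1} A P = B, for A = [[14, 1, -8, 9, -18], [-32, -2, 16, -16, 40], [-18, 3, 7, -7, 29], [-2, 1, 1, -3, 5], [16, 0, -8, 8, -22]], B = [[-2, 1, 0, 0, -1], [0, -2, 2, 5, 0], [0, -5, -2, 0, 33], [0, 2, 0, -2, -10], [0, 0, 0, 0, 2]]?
Yes.

Two matrices over a field are similar if and only if they have the same invariant factors.

Both A and B have characteristic polynomial (x - 2)(x + 2)^4 and minimal polynomial (x - 2)(x + 2)^3. Computing further, both have invariant factors x + 2, (x - 2)(x + 2)^3. Hence A and B are similar.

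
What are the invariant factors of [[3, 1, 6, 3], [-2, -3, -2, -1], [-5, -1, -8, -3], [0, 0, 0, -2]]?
x + 2, (x + 2)(x + 3)^2

The Jordan structure of A has elementary divisors (x + 3)^2, (x + 2), (x + 2). Arranging the block sizes at each eigenvalue in decreasing order and taking row products gives the invariant factors.

Invariant factors (smallest first, each dividing the next): x + 2, (x + 2)(x + 3)^2.

Check: the last factor (x + 2)(x + 3)^2 is the minimal polynomial, and the product (x + 2)^2(x + 3)^2 is the characteristic polynomial.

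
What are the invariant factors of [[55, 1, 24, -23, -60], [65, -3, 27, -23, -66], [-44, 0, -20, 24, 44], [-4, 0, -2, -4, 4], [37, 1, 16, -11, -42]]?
x + 4, (x - 2)(x + 4)^3

The Jordan structure of A has elementary divisors (x + 4)^3, (x + 4), (x - 2). Arranging the block sizes at each eigenvalue in decreasing order and taking row products gives the invariant factors.

Invariant factors (smallest first, each dividing the next): x + 4, (x - 2)(x + 4)^3.

Check: the last factor (x - 2)(x + 4)^3 is the minimal polynomial, and the product (x - 2)(x + 4)^4 is the characteristic polynomial.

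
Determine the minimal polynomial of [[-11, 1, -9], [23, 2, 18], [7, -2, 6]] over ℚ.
The characteristic polynomial factors as x^2(x + 3). The minimal polynomial is ∏(x - λ)^{k_λ} where k_λ is the size of the largest Jordan block at λ.

For λ = -3: rank(A + 3I) = 2, and the largest Jordan block has size 1 (the smallest k with rank((A + 3I)^k) = rank((A + 3I)^(k+1))).
For λ = 0: rank(A) = 2, and the largest Jordan block has size 2 (the smallest k with rank(A^k) = rank(A^(k+1))).

So m_A(x) = x^2(x + 3).

m_A(x) = x^2(x + 3)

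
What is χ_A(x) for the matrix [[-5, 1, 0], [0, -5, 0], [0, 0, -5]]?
χ_A(x) = (x + 5)^3

xI - A = [[x + 5, -1, 0], [0, x + 5, 0], [0, 0, x + 5]].

Expanding det(xI - A) along the first row:
det(xI - A) = + (x + 5)·det([[x + 5, 0], [0, x + 5]]) - (-1)·det([[0, 0], [0, x + 5]]) + (0)·det([[0, x + 5], [0, 0]]).

Evaluating gives χ_A(x) = x^3 + 15x^2 + 75x + 125 = (x + 5)^3.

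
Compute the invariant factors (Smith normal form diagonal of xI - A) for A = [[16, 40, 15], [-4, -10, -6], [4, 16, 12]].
The Jordan structure of A has elementary divisors (x - 6)^2, (x - 6). Arranging the block sizes at each eigenvalue in decreasing order and taking row products gives the invariant factors.

Invariant factors (smallest first, each dividing the next): x - 6, (x - 6)^2.

Check: the last factor (x - 6)^2 is the minimal polynomial, and the product (x - 6)^3 is the characteristic polynomial.

x - 6, (x - 6)^2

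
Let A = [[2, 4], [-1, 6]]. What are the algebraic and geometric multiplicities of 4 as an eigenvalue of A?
algebraic multiplicity 2, geometric multiplicity 1

The characteristic polynomial is (x - 4)^2, so the factor x - 4 appears with exponent 2: the algebraic multiplicity is 2.

rank(A - 4I) = 1, so the eigenspace has dimension 2 - 1 = 1: the geometric multiplicity is 1.

Since 1 < 2, A is not diagonalizable.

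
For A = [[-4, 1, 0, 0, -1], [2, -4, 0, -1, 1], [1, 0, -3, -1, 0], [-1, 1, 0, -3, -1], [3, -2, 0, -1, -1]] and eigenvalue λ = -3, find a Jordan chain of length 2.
We seek v_1 ∈ ker((A + 3I)^2) \ ker(A + 3I), then set v_{i+1} = (A + 3I) v_i.

One such chain is v_1 = [[0, 1, 0, 0, 0]]^T, v_2 = [[1, -1, 0, 1, -2]]^T. Check: (A + 3I) v_2 = [[0, 0, 0, 0, 0]]^T = 0.

v_1 = [[0, 1, 0, 0, 0]]^T, v_2 = [[1, -1, 0, 1, -2]]^T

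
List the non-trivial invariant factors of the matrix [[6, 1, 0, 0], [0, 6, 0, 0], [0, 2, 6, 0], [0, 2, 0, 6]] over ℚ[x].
The Jordan structure of A has elementary divisors (x - 6)^2, (x - 6), (x - 6). Arranging the block sizes at each eigenvalue in decreasing order and taking row products gives the invariant factors.

Invariant factors (smallest first, each dividing the next): x - 6, x - 6, (x - 6)^2.

Check: the last factor (x - 6)^2 is the minimal polynomial, and the product (x - 6)^4 is the characteristic polynomial.

x - 6, x - 6, (x - 6)^2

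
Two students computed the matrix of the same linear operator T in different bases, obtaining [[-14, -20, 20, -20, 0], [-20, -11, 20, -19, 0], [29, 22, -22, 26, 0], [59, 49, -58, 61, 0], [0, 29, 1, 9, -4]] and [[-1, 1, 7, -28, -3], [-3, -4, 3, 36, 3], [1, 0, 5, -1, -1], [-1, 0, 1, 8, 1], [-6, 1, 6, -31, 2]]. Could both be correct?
Yes.

Two matrices over a field are similar if and only if they have the same invariant factors.

Both A and B have characteristic polynomial (x - 6)^3(x + 4)^2 and minimal polynomial (x - 6)^3(x + 4)^2. Computing further, both have invariant factors (x - 6)^3(x + 4)^2. Hence A and B are similar.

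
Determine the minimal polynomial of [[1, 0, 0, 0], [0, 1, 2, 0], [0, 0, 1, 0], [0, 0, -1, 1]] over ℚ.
m_A(x) = (x - 1)^2

The characteristic polynomial factors as (x - 1)^4. The minimal polynomial is ∏(x - λ)^{k_λ} where k_λ is the size of the largest Jordan block at λ.

For λ = 1: rank(A - I) = 1, and the largest Jordan block has size 2 (the smallest k with rank((A - I)^k) = rank((A - I)^(k+1))).

So m_A(x) = (x - 1)^2.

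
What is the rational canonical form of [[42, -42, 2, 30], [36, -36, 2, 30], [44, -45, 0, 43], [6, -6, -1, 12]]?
The invariant factors of A (the non-unit diagonal entries of the Smith normal form of xI - A over ℚ[x]) are x - 6, (x - 6)(x - 3)^2, each dividing the next. The characteristic polynomial is their product, (x - 6)^2(x - 3)^2.

The rational canonical form is the block-diagonal matrix of companion matrices C(f_i):
R = [[6, 0, 0, 0], [0, 0, 0, 54], [0, 1, 0, -45], [0, 0, 1, 12]].

R = [[6, 0, 0, 0], [0, 0, 0, 54], [0, 1, 0, -45], [0, 0, 1, 12]]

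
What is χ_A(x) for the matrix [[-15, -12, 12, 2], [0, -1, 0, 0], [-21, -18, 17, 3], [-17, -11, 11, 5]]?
χ_A(x) = (x - 4)^2(x + 1)^2

xI - A = [[x + 15, 12, -12, -2], [0, x + 1, 0, 0], [21, 18, x - 17, -3], [17, 11, -11, x - 5]].

Expanding det(xI - A) along the first row:
det(xI - A) = + (x + 15)·det([[x + 1, 0, 0], [18, x - 17, -3], [11, -11, x - 5]]) - (12)·det([[0, 0, 0], [21, x - 17, -3], [17, -11, x - 5]]) + (-12)·det([[0, x + 1, 0], [21, 18, -3], [17, 11, x - 5]]) - (-2)·det([[0, x + 1, 0], [21, 18, x - 17], [17, 11, -11]]).

Evaluating gives χ_A(x) = x^4 - 6x^3 + x^2 + 24x + 16 = (x - 4)^2(x + 1)^2.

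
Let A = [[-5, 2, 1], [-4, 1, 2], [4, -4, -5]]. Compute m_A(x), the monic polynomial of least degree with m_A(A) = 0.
The characteristic polynomial factors as (x + 3)^3. The minimal polynomial is ∏(x - λ)^{k_λ} where k_λ is the size of the largest Jordan block at λ.

For λ = -3: rank(A + 3I) = 1, and the largest Jordan block has size 2 (the smallest k with rank((A + 3I)^k) = rank((A + 3I)^(k+1))).

So m_A(x) = (x + 3)^2.

m_A(x) = (x + 3)^2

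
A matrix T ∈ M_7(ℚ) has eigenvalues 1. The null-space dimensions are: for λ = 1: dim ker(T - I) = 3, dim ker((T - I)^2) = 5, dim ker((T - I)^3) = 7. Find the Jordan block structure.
λ = 1: successive nullity increments [3, 2, 2] count blocks of size ≥ k; block sizes are [3, 3, 1].

Jordan blocks: (1, 3), (1, 3), (1, 1)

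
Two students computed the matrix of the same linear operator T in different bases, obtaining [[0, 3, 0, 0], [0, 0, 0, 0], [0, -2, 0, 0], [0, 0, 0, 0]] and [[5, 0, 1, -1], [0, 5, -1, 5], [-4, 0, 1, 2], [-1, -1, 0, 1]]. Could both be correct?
No.

trace(A) = 0 but trace(B) = 12. The trace is a similarity invariant, so A and B are not similar.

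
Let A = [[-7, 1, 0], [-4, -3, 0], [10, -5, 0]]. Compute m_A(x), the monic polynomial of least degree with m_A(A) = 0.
The characteristic polynomial factors as x(x + 5)^2. The minimal polynomial is ∏(x - λ)^{k_λ} where k_λ is the size of the largest Jordan block at λ.

For λ = -5: rank(A + 5I) = 2, and the largest Jordan block has size 2 (the smallest k with rank((A + 5I)^k) = rank((A + 5I)^(k+1))).
For λ = 0: rank(A) = 2, and the largest Jordan block has size 1 (the smallest k with rank(A^k) = rank(A^(k+1))).

So m_A(x) = x(x + 5)^2.

m_A(x) = x(x + 5)^2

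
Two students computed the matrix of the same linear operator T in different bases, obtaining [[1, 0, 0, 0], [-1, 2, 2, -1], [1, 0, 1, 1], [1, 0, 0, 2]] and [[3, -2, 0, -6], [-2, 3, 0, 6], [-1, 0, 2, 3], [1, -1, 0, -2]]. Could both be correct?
Yes.

Two matrices over a field are similar if and only if they have the same invariant factors.

Both A and B have characteristic polynomial (x - 2)^2(x - 1)^2 and minimal polynomial (x - 2)^2(x - 1). Computing further, both have invariant factors x - 1, (x - 2)^2(x - 1). Hence A and B are similar.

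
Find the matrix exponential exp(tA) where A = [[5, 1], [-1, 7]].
e^{tA} = [[(1 - t)*e^{6*t}, t*e^{6*t}], [-t*e^{6*t}, (t + 1)*e^{6*t}]]

A has Jordan form J = [[6, 1], [0, 6]] with A = PJP^{-1}, so e^{tA} = P e^{tJ} P^{-1}.

For a Jordan block J_k(λ), e^{tJ_k(λ)} = e^{λt} · (I + tN + t^2 N^2/2! + ... + t^{k-1} N^{k-1}/(k-1)!) where N is the nilpotent superdiagonal part.

Assembling the blocks and conjugating back gives the entries of e^{tA} as shown above.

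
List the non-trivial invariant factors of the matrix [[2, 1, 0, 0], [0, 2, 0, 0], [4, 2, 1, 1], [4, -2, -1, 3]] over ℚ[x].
The Jordan structure of A has elementary divisors (x - 2)^2, (x - 2)^2. Arranging the block sizes at each eigenvalue in decreasing order and taking row products gives the invariant factors.

Invariant factors (smallest first, each dividing the next): (x - 2)^2, (x - 2)^2.

Check: the last factor (x - 2)^2 is the minimal polynomial, and the product (x - 2)^4 is the characteristic polynomial.

(x - 2)^2, (x - 2)^2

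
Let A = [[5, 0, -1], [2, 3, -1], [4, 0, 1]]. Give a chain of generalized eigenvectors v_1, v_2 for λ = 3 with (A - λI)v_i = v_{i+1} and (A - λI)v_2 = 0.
We seek v_1 ∈ ker((A - 3I)^2) \ ker(A - 3I), then set v_{i+1} = (A - 3I) v_i.

One such chain is v_1 = [[-1, 0, -3]]^T, v_2 = [[1, 1, 2]]^T. Check: (A - 3I) v_2 = [[0, 0, 0]]^T = 0.

v_1 = [[-1, 0, -3]]^T, v_2 = [[1, 1, 2]]^T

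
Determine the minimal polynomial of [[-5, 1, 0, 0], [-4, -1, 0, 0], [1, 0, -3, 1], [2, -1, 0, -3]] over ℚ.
m_A(x) = (x + 3)^2

The characteristic polynomial factors as (x + 3)^4. The minimal polynomial is ∏(x - λ)^{k_λ} where k_λ is the size of the largest Jordan block at λ.

For λ = -3: rank(A + 3I) = 2, and the largest Jordan block has size 2 (the smallest k with rank((A + 3I)^k) = rank((A + 3I)^(k+1))).

So m_A(x) = (x + 3)^2.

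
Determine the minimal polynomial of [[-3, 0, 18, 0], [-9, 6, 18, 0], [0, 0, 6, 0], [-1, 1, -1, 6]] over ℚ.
The characteristic polynomial factors as (x - 6)^3(x + 3). The minimal polynomial is ∏(x - λ)^{k_λ} where k_λ is the size of the largest Jordan block at λ.

For λ = -3: rank(A + 3I) = 3, and the largest Jordan block has size 1 (the smallest k with rank((A + 3I)^k) = rank((A + 3I)^(k+1))).
For λ = 6: rank(A - 6I) = 2, and the largest Jordan block has size 2 (the smallest k with rank((A - 6I)^k) = rank((A - 6I)^(k+1))).

So m_A(x) = (x - 6)^2(x + 3).

m_A(x) = (x - 6)^2(x + 3)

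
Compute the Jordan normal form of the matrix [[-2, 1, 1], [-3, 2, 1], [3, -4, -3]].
The characteristic polynomial is det(xI - A) = (x - 1)(x + 2)^2, so the eigenvalues are -2 (algebraic multiplicity 2), 1 (algebraic multiplicity 1).

For λ = -2: rank(A + 2I) = 2, rank((A + 2I)^2) = 1. The eigenspace has dimension 3 - 2 = 1, so there is 1 Jordan block; the rank sequence gives block sizes [2].

For λ = 1: algebraic multiplicity 1 gives one 1×1 block.

Assembling the blocks gives the Jordan form J above.

J = [[-2, 1, 0], [0, -2, 0], [0, 0, 1]]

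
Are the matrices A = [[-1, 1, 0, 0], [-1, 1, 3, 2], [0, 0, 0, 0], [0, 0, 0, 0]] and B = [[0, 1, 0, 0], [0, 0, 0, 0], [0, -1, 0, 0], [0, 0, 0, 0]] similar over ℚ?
No.

Both have characteristic polynomial x^4, but the minimal polynomial of A is x^3 while the minimal polynomial of B is x^2. The minimal polynomial is a similarity invariant, so A and B are not similar.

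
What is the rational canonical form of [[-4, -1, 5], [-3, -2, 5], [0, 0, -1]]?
R = [[-1, 0, 0], [0, 0, -5], [0, 1, -6]]

The invariant factors of A (the non-unit diagonal entries of the Smith normal form of xI - A over ℚ[x]) are x + 1, (x + 1)(x + 5), each dividing the next. The characteristic polynomial is their product, (x + 1)^2(x + 5).

The rational canonical form is the block-diagonal matrix of companion matrices C(f_i):
R = [[-1, 0, 0], [0, 0, -5], [0, 1, -6]].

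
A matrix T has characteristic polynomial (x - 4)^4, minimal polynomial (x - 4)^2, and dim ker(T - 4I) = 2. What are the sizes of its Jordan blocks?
λ = 4: algebraic multiplicity 4 (exponent in χ_T), largest block size 2 (exponent in m_T), 2 blocks (geometric multiplicity). These force block sizes [2, 2].

Jordan blocks: (4, 2), (4, 2)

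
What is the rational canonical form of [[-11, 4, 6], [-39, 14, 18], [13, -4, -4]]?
The invariant factors of A (the non-unit diagonal entries of the Smith normal form of xI - A over ℚ[x]) are x - 2, (x - 2)(x + 5), each dividing the next. The characteristic polynomial is their product, (x - 2)^2(x + 5).

The rational canonical form is the block-diagonal matrix of companion matrices C(f_i):
R = [[2, 0, 0], [0, 0, 10], [0, 1, -3]].

R = [[2, 0, 0], [0, 0, 10], [0, 1, -3]]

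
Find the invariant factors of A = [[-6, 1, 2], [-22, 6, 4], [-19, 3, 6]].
(x - 2)^3

The Jordan structure of A has elementary divisors (x - 2)^3. Arranging the block sizes at each eigenvalue in decreasing order and taking row products gives the invariant factors.

Invariant factors (smallest first, each dividing the next): (x - 2)^3.

Check: the last factor (x - 2)^3 is the minimal polynomial, and the product (x - 2)^3 is the characteristic polynomial.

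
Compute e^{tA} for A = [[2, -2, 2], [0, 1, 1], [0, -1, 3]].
A has Jordan form J = [[2, 1, 0], [0, 2, 0], [0, 0, 2]] with A = PJP^{-1}, so e^{tA} = P e^{tJ} P^{-1}.

For a Jordan block J_k(λ), e^{tJ_k(λ)} = e^{λt} · (I + tN + t^2 N^2/2! + ... + t^{k-1} N^{k-1}/(k-1)!) where N is the nilpotent superdiagonal part.

Assembling the blocks and conjugating back gives the entries of e^{tA} as shown above.

e^{tA} = [[e^{2*t}, -2*t*e^{2*t}, 2*t*e^{2*t}], [0, (1 - t)*e^{2*t}, t*e^{2*t}], [0, -t*e^{2*t}, (t + 1)*e^{2*t}]]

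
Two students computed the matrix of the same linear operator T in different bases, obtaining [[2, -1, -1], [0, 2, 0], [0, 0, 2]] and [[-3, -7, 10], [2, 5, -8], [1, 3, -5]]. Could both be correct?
No.

trace(A) = 6 but trace(B) = -3. The trace is a similarity invariant, so A and B are not similar.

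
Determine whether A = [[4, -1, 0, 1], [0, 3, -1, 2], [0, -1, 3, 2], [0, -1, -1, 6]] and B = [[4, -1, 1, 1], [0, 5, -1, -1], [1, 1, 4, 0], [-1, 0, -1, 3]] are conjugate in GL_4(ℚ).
Yes.

Two matrices over a field are similar if and only if they have the same invariant factors.

Both A and B have characteristic polynomial (x - 4)^4 and minimal polynomial (x - 4)^2. Computing further, both have invariant factors (x - 4)^2, (x - 4)^2. Hence A and B are similar.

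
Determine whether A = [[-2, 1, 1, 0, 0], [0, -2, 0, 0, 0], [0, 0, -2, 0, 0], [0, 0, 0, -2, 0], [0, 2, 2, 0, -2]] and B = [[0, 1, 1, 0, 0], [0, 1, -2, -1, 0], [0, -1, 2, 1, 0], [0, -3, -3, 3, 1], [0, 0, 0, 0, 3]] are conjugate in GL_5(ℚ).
trace(A) = -10 but trace(B) = 9. The trace is a similarity invariant, so A and B are not similar.

No.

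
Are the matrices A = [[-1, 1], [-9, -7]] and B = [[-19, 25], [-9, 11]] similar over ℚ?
Two matrices over a field are similar if and only if they have the same invariant factors.

Both A and B have characteristic polynomial (x + 4)^2 and minimal polynomial (x + 4)^2. Computing further, both have invariant factors (x + 4)^2. Hence A and B are similar.

Yes.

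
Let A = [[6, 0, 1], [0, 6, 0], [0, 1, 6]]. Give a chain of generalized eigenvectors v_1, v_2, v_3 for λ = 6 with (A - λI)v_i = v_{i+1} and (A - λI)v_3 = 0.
We seek v_1 ∈ ker((A - 6I)^3) \ ker((A - 6I)^2), then set v_{i+1} = (A - 6I) v_i.

One such chain is v_1 = [[-1, 1, -1]]^T, v_2 = [[-1, 0, 1]]^T, v_3 = [[1, 0, 0]]^T. Check: (A - 6I) v_3 = [[0, 0, 0]]^T = 0.

v_1 = [[-1, 1, -1]]^T, v_2 = [[-1, 0, 1]]^T, v_3 = [[1, 0, 0]]^T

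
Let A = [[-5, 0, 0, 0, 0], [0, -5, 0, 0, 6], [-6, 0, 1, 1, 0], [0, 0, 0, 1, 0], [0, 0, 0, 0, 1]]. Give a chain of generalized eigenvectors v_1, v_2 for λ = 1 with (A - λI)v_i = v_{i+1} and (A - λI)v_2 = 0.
We seek v_1 ∈ ker((A - I)^2) \ ker(A - I), then set v_{i+1} = (A - I) v_i.

One such chain is v_1 = [[0, 0, 0, 1, 0]]^T, v_2 = [[0, 0, 1, 0, 0]]^T. Check: (A - I) v_2 = [[0, 0, 0, 0, 0]]^T = 0.

v_1 = [[0, 0, 0, 1, 0]]^T, v_2 = [[0, 0, 1, 0, 0]]^T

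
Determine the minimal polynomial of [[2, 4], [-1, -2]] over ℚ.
m_A(x) = x^2

The characteristic polynomial factors as x^2. The minimal polynomial is ∏(x - λ)^{k_λ} where k_λ is the size of the largest Jordan block at λ.

For λ = 0: rank(A) = 1, and the largest Jordan block has size 2 (the smallest k with rank(A^k) = rank(A^(k+1))).

So m_A(x) = x^2.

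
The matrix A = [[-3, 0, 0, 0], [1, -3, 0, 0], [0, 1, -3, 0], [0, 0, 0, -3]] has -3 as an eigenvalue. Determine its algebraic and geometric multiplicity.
algebraic multiplicity 4, geometric multiplicity 2

The characteristic polynomial is (x + 3)^4, so the factor x + 3 appears with exponent 4: the algebraic multiplicity is 4.

rank(A + 3I) = 2, so the eigenspace has dimension 4 - 2 = 2: the geometric multiplicity is 2.

Since 2 < 4, A is not diagonalizable.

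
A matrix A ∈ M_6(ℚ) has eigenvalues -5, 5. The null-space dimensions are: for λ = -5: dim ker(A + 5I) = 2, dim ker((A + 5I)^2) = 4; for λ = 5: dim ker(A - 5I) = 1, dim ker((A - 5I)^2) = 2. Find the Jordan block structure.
λ = -5: successive nullity increments [2, 2] count blocks of size ≥ k; block sizes are [2, 2].
λ = 5: successive nullity increments [1, 1] count blocks of size ≥ k; block sizes are [2].

Jordan blocks: (-5, 2), (-5, 2), (5, 2)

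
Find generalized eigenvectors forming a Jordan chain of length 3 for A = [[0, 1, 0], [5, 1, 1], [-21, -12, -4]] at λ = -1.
We seek v_1 ∈ ker((A + I)^3) \ ker((A + I)^2), then set v_{i+1} = (A + I) v_i.

One such chain is v_1 = [[0, 0, 1]]^T, v_2 = [[0, 1, -3]]^T, v_3 = [[1, -1, -3]]^T. Check: (A + I) v_3 = [[0, 0, 0]]^T = 0.

v_1 = [[0, 0, 1]]^T, v_2 = [[0, 1, -3]]^T, v_3 = [[1, -1, -3]]^T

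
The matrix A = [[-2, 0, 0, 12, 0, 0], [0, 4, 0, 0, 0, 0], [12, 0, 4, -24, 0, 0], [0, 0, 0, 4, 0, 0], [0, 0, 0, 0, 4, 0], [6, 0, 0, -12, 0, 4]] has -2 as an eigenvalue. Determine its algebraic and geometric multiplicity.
algebraic multiplicity 1, geometric multiplicity 1

The characteristic polynomial is (x - 4)^5(x + 2), so the factor x + 2 appears with exponent 1: the algebraic multiplicity is 1.

rank(A + 2I) = 5, so the eigenspace has dimension 6 - 5 = 1: the geometric multiplicity is 1.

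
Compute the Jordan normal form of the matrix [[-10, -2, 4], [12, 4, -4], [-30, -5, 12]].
J = [[2, 1, 0], [0, 2, 0], [0, 0, 2]]

The characteristic polynomial is det(xI - A) = (x - 2)^3, so the eigenvalues are 2 (algebraic multiplicity 3).

For λ = 2: rank(A - 2I) = 1, rank((A - 2I)^2) = 0. The eigenspace has dimension 3 - 1 = 2, so there are 2 Jordan blocks; the rank sequence gives block sizes [2, 1].

Assembling the blocks gives the Jordan form J above.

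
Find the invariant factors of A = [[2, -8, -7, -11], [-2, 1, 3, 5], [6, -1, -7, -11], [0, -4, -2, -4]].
x + 2, (x + 2)^3

The Jordan structure of A has elementary divisors (x + 2)^3, (x + 2). Arranging the block sizes at each eigenvalue in decreasing order and taking row products gives the invariant factors.

Invariant factors (smallest first, each dividing the next): x + 2, (x + 2)^3.

Check: the last factor (x + 2)^3 is the minimal polynomial, and the product (x + 2)^4 is the characteristic polynomial.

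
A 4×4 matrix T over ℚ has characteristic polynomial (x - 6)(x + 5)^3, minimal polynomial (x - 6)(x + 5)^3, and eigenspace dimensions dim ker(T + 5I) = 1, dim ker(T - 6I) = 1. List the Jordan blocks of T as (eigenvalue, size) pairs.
λ = -5: algebraic multiplicity 3 (exponent in χ_T), largest block size 3 (exponent in m_T), 1 block (geometric multiplicity). This forces block sizes [3].
λ = 6: algebraic multiplicity 1 (exponent in χ_T), largest block size 1 (exponent in m_T), 1 block (geometric multiplicity). This forces block sizes [1].

Jordan blocks: (-5, 3), (6, 1)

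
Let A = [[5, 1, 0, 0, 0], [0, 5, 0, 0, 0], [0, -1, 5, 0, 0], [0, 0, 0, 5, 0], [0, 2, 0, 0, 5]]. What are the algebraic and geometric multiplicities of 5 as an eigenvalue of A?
The characteristic polynomial is (x - 5)^5, so the factor x - 5 appears with exponent 5: the algebraic multiplicity is 5.

rank(A - 5I) = 1, so the eigenspace has dimension 5 - 1 = 4: the geometric multiplicity is 4.

Since 4 < 5, A is not diagonalizable.

algebraic multiplicity 5, geometric multiplicity 4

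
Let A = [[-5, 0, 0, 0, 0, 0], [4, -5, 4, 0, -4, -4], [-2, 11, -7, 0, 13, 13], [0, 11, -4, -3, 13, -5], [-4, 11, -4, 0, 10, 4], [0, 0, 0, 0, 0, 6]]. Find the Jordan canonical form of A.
J = [[-5, 0, 0, 0, 0, 0], [0, -5, 0, 0, 0, 0], [0, 0, -3, 0, 0, 0], [0, 0, 0, -3, 0, 0], [0, 0, 0, 0, 6, 0], [0, 0, 0, 0, 0, 6]]

The characteristic polynomial is det(xI - A) = (x - 6)^2(x + 3)^2(x + 5)^2, so the eigenvalues are -5 (algebraic multiplicity 2), -3 (algebraic multiplicity 2), 6 (algebraic multiplicity 2).

For λ = -5: rank(A + 5I) = 4. The eigenspace has dimension 6 - 4 = 2, so there are 2 Jordan blocks; the rank sequence gives block sizes [1, 1].

For λ = -3: rank(A + 3I) = 4. The eigenspace has dimension 6 - 4 = 2, so there are 2 Jordan blocks; the rank sequence gives block sizes [1, 1].

For λ = 6: rank(A - 6I) = 4. The eigenspace has dimension 6 - 4 = 2, so there are 2 Jordan blocks; the rank sequence gives block sizes [1, 1].

Assembling the blocks gives the Jordan form J above.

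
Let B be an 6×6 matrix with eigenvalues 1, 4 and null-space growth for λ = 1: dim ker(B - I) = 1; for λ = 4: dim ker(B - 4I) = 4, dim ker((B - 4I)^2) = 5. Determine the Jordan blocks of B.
Jordan blocks: (1, 1), (4, 2), (4, 1), (4, 1), (4, 1)

λ = 1: successive nullity increments [1] count blocks of size ≥ k; block sizes are [1].
λ = 4: successive nullity increments [4, 1] count blocks of size ≥ k; block sizes are [2, 1, 1, 1].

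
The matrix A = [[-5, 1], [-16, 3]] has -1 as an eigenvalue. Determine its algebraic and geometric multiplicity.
The characteristic polynomial is (x + 1)^2, so the factor x + 1 appears with exponent 2: the algebraic multiplicity is 2.

rank(A + I) = 1, so the eigenspace has dimension 2 - 1 = 1: the geometric multiplicity is 1.

Since 1 < 2, A is not diagonalizable.

algebraic multiplicity 2, geometric multiplicity 1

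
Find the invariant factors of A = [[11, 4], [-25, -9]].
The Jordan structure of A has elementary divisors (x - 1)^2. Arranging the block sizes at each eigenvalue in decreasing order and taking row products gives the invariant factors.

Invariant factors (smallest first, each dividing the next): (x - 1)^2.

Check: the last factor (x - 1)^2 is the minimal polynomial, and the product (x - 1)^2 is the characteristic polynomial.

(x - 1)^2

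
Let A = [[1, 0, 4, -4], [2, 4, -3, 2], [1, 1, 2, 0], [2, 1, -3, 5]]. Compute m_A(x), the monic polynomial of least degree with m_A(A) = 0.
The characteristic polynomial factors as (x - 3)^4. The minimal polynomial is ∏(x - λ)^{k_λ} where k_λ is the size of the largest Jordan block at λ.

For λ = 3: rank(A - 3I) = 2, and the largest Jordan block has size 3 (the smallest k with rank((A - 3I)^k) = rank((A - 3I)^(k+1))).

So m_A(x) = (x - 3)^3.

m_A(x) = (x - 3)^3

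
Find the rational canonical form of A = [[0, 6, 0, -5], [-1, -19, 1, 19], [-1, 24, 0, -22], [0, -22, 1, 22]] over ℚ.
R = [[0, 0, 0, -9], [1, 0, 0, 15], [0, 1, 0, -4], [0, 0, 1, 3]]

The invariant factors of A (the non-unit diagonal entries of the Smith normal form of xI - A over ℚ[x]) are (x - 3)(x^3 + 4x - 3), each dividing the next. The characteristic polynomial is their product, (x - 3)(x^3 + 4x - 3).

The rational canonical form is the block-diagonal matrix of companion matrices C(f_i):
R = [[0, 0, 0, -9], [1, 0, 0, 15], [0, 1, 0, -4], [0, 0, 1, 3]].

Note the characteristic polynomial does not split into linear factors over ℚ, so A has no Jordan form over ℚ; the rational canonical form exists over any field.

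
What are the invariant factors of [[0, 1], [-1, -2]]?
(x + 1)^2

The Jordan structure of A has elementary divisors (x + 1)^2. Arranging the block sizes at each eigenvalue in decreasing order and taking row products gives the invariant factors.

Invariant factors (smallest first, each dividing the next): (x + 1)^2.

Check: the last factor (x + 1)^2 is the minimal polynomial, and the product (x + 1)^2 is the characteristic polynomial.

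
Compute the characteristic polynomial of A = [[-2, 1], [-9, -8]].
χ_A(x) = (x + 5)^2

xI - A = [[x + 2, -1], [9, x + 8]].

Expanding det(xI - A) along the first row:
det(xI - A) = + (x + 2)·det([[x + 8]]) - (-1)·det([[9]]).

Evaluating gives χ_A(x) = x^2 + 10x + 25 = (x + 5)^2.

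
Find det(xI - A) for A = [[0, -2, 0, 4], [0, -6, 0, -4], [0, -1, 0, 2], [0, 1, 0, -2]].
xI - A = [[x, 2, 0, -4], [0, x + 6, 0, 4], [0, 1, x, -2], [0, -1, 0, x + 2]].

Expanding det(xI - A) along the first row:
det(xI - A) = + (x)·det([[x + 6, 0, 4], [1, x, -2], [-1, 0, x + 2]]) - (2)·det([[0, 0, 4], [0, x, -2], [0, 0, x + 2]]) + (0)·det([[0, x + 6, 4], [0, 1, -2], [0, -1, x + 2]]) - (-4)·det([[0, x + 6, 0], [0, 1, x], [0, -1, 0]]).

Evaluating gives χ_A(x) = x^4 + 8x^3 + 16x^2 = x^2(x + 4)^2.

χ_A(x) = x^2(x + 4)^2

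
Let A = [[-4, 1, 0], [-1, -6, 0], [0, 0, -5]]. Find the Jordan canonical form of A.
The characteristic polynomial is det(xI - A) = (x + 5)^3, so the eigenvalues are -5 (algebraic multiplicity 3).

For λ = -5: rank(A + 5I) = 1, rank((A + 5I)^2) = 0. The eigenspace has dimension 3 - 1 = 2, so there are 2 Jordan blocks; the rank sequence gives block sizes [2, 1].

Assembling the blocks gives the Jordan form J above.

J = [[-5, 1, 0], [0, -5, 0], [0, 0, -5]]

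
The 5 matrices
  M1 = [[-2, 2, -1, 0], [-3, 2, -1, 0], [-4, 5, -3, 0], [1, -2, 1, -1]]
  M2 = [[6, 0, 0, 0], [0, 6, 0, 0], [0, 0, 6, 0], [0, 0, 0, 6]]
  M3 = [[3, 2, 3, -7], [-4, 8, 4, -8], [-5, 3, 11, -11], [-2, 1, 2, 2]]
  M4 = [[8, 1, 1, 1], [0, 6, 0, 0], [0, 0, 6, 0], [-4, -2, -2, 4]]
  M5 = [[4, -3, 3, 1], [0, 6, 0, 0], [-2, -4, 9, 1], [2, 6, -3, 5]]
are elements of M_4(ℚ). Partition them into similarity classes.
Characteristic polynomials: χ_{M1} = (x + 1)^4, χ_{M2} = (x - 6)^4, χ_{M3} = (x - 6)^4, χ_{M4} = (x - 6)^4, χ_{M5} = (x - 6)^4.

{M1}: invariant factors x + 1, (x + 1)^3.

{M2}: invariant factors x - 6, x - 6, x - 6, x - 6.

{M3, M5}: invariant factors (x - 6)^2, (x - 6)^2.

{M4}: invariant factors x - 6, x - 6, (x - 6)^2.

Matrices are similar if and only if their invariant-factor lists agree; the partition into similarity classes is {M1}, {M2}, {M3, M5}, {M4}.

4 classes: {M1}, {M2}, {M3, M5}, {M4}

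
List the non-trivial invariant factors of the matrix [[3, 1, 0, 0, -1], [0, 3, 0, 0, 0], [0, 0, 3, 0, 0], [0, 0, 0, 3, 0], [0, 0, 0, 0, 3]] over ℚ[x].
The Jordan structure of A has elementary divisors (x - 3)^2, (x - 3), (x - 3), (x - 3). Arranging the block sizes at each eigenvalue in decreasing order and taking row products gives the invariant factors.

Invariant factors (smallest first, each dividing the next): x - 3, x - 3, x - 3, (x - 3)^2.

Check: the last factor (x - 3)^2 is the minimal polynomial, and the product (x - 3)^5 is the characteristic polynomial.

x - 3, x - 3, x - 3, (x - 3)^2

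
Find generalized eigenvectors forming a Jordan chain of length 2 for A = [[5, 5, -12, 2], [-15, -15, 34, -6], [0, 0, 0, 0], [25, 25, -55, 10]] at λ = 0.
We seek v_1 ∈ ker(A^2) \ ker(A), then set v_{i+1} = A v_i.

One such chain is v_1 = [[0, -1, -1, -3]]^T, v_2 = [[1, -1, 0, 0]]^T. Check: A v_2 = [[0, 0, 0, 0]]^T = 0.

v_1 = [[0, -1, -1, -3]]^T, v_2 = [[1, -1, 0, 0]]^T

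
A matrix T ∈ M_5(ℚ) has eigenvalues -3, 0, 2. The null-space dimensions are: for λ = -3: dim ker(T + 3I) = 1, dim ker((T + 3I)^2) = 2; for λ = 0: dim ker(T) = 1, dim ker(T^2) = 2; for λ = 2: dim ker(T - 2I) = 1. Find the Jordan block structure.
λ = -3: successive nullity increments [1, 1] count blocks of size ≥ k; block sizes are [2].
λ = 0: successive nullity increments [1, 1] count blocks of size ≥ k; block sizes are [2].
λ = 2: successive nullity increments [1] count blocks of size ≥ k; block sizes are [1].

Jordan blocks: (-3, 2), (0, 2), (2, 1)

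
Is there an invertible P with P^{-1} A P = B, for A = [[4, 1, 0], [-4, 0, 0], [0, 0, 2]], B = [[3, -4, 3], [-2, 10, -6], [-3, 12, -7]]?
Yes.

Two matrices over a field are similar if and only if they have the same invariant factors.

Both A and B have characteristic polynomial (x - 2)^3 and minimal polynomial (x - 2)^2. Computing further, both have invariant factors x - 2, (x - 2)^2. Hence A and B are similar.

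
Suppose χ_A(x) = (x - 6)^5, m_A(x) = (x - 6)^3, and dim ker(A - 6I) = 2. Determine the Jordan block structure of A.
Jordan blocks: (6, 3), (6, 2)

λ = 6: algebraic multiplicity 5 (exponent in χ_A), largest block size 3 (exponent in m_A), 2 blocks (geometric multiplicity). These force block sizes [3, 2].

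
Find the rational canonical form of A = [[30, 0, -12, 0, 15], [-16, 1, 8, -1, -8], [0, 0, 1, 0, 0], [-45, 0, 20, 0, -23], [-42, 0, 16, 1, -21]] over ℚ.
R = [[1, 0, 0, 0, 0], [0, 1, 0, 0, 0], [0, 0, 0, 0, 15], [0, 0, 1, 0, -23], [0, 0, 0, 1, 9]]

The invariant factors of A (the non-unit diagonal entries of the Smith normal form of xI - A over ℚ[x]) are x - 1, x - 1, (x - 5)(x - 3)(x - 1), each dividing the next. The characteristic polynomial is their product, (x - 5)(x - 3)(x - 1)^3.

The rational canonical form is the block-diagonal matrix of companion matrices C(f_i):
R = [[1, 0, 0, 0, 0], [0, 1, 0, 0, 0], [0, 0, 0, 0, 15], [0, 0, 1, 0, -23], [0, 0, 0, 1, 9]].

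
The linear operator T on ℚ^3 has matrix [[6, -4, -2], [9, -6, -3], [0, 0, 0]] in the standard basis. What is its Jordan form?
J = [[0, 1, 0], [0, 0, 0], [0, 0, 0]]

The characteristic polynomial is det(xI - A) = x^3, so the eigenvalues are 0 (algebraic multiplicity 3).

For λ = 0: rank(A) = 1, rank(A^2) = 0. The eigenspace has dimension 3 - 1 = 2, so there are 2 Jordan blocks; the rank sequence gives block sizes [2, 1].

Assembling the blocks gives the Jordan form J above.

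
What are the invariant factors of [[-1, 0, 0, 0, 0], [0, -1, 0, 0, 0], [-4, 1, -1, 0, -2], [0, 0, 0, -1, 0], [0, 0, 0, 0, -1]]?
The Jordan structure of A has elementary divisors (x + 1)^2, (x + 1), (x + 1), (x + 1). Arranging the block sizes at each eigenvalue in decreasing order and taking row products gives the invariant factors.

Invariant factors (smallest first, each dividing the next): x + 1, x + 1, x + 1, (x + 1)^2.

Check: the last factor (x + 1)^2 is the minimal polynomial, and the product (x + 1)^5 is the characteristic polynomial.

x + 1, x + 1, x + 1, (x + 1)^2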